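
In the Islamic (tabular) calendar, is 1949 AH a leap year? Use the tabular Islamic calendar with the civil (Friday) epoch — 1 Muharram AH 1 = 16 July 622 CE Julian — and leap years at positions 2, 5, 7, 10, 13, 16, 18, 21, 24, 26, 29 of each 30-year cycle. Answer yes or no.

yes

Year 1949 AH is year 29 of its 30-year cycle; leap positions are 2, 5, 7, 10, 13, 16, 18, 21, 24, 26, 29, so it is a leap year (355 days).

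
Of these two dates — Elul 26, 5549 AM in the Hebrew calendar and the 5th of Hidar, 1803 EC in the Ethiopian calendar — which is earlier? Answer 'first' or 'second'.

First date → JDN 2374739; second date → JDN 2382465.
JDN 2374739 < JDN 2382465, so the first date is earlier.

first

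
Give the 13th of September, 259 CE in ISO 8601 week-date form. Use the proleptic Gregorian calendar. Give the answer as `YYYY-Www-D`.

The weekday is Tuesday (ISO weekday 2).
That Tuesday belongs to ISO week 37 of ISO year 259.

0259-W37-2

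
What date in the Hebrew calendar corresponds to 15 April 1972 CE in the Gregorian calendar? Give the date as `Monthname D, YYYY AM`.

Julian Day Number of the source date = 2441423.
Converting JDN 2441423 to the Hebrew calendar gives 1 Iyar 5732 AM.

Iyar 1, 5732 AM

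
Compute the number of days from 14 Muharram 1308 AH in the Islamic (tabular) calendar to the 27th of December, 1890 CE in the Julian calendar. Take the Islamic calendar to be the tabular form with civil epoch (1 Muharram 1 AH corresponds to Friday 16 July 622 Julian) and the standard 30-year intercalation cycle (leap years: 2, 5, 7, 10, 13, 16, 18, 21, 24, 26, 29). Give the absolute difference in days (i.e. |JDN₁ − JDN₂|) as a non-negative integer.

First date → JDN 2411610; second date → JDN 2411741.
The interval is |2411610 − 2411741| = 131 days.

131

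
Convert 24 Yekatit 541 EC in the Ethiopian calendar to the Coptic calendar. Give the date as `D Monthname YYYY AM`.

The source date corresponds to 20 February 549 in the proleptic Gregorian calendar (JDN 1921629).
That day falls on 24 Meshir 265 AM in the Coptic calendar.

24 Meshir 265 AM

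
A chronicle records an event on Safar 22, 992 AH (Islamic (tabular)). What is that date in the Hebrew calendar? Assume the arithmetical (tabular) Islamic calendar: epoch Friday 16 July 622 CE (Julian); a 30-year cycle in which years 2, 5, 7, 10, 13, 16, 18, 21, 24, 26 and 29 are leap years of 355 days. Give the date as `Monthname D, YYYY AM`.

Adar 22, 5344 AM

Both dates share Julian Day Number 2299668; in the Hebrew calendar that is 22 Adar 5344 AM.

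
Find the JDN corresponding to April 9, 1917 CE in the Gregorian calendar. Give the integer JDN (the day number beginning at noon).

JDN 2299161 is 15 October 1582 CE (Gregorian); the target day is +122167 days from there, so JDN = 2421328.

2421328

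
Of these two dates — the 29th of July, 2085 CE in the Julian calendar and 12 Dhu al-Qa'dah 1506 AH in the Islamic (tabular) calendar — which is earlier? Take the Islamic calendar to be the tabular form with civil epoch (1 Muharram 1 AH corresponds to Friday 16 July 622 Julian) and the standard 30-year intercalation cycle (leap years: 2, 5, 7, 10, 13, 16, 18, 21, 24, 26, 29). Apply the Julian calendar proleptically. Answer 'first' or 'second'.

second

Converting both to JDN: 2482814 vs 2482068; the smaller is the second.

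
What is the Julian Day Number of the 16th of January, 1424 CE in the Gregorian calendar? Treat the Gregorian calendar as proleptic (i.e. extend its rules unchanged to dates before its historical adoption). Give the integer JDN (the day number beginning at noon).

2241180

JDN 2451545 is 1 January 2000 CE (Gregorian); the target day is −210365 days from there, so JDN = 2241180.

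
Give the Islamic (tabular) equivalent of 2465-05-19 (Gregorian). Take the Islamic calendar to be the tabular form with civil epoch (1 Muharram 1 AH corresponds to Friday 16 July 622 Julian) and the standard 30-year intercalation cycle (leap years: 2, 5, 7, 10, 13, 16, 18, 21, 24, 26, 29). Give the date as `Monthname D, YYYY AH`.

Both dates share Julian Day Number 2621522; in the tabular Islamic calendar that is 23 Jumada al-Awwal 1900 AH.

Jumada al-Awwal 23, 1900 AH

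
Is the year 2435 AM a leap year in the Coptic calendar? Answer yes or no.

2435 mod 4 = 3; in the Coptic calendar a year is leap when year mod 4 = 3, so it is a leap year.

yes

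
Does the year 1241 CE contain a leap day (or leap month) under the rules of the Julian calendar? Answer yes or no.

no

1241 mod 4 = 1, so it is a common year in the Julian calendar.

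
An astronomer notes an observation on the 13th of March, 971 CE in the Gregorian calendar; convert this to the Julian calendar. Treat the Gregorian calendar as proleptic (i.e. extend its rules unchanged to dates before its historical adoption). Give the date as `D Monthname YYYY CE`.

8 March 971 CE

For dates in this range the Gregorian date is 5 days ahead of the Julian.
13 March 971 Gregorian − 5 days → 8 March 971 Julian.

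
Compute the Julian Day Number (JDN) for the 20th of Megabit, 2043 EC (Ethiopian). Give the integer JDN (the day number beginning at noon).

2470260

Equivalently 29 March 2051 (Gregorian).
JDN 2400001 is 17 November 1858 CE (Gregorian), MJD 0; the target day is +70259 days from there, so JDN = 2470260.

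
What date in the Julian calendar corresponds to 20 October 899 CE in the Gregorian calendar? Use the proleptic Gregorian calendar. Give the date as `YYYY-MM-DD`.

0899-10-16

The Julian–Gregorian offset here is 4 days (Julian trailing).
20 October 899 Gregorian − 4 days → 16 October 899 Julian.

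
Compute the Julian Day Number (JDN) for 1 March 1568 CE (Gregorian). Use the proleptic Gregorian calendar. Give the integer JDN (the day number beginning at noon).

2293820

JDN 2299161 is 15 October 1582 CE (Gregorian); the target day is −5341 days from there, so JDN = 2293820.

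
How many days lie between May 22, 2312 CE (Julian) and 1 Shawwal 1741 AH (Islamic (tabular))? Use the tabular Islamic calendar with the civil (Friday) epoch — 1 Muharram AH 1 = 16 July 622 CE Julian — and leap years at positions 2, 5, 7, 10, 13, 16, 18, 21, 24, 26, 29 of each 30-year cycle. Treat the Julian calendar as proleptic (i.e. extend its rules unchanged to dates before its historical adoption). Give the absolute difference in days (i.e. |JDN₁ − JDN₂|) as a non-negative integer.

354

JDN of the first date = 2565658.
JDN of the second date = 2565304.
|2565304 − 2565658| = 354.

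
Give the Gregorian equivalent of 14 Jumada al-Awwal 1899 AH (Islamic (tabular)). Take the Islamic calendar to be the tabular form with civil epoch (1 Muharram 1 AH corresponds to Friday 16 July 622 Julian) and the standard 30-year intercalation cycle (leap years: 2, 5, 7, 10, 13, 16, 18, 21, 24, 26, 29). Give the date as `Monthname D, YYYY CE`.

May 21, 2464 CE

Both dates share Julian Day Number 2621159; in the Gregorian calendar that is 21 May 2464 CE.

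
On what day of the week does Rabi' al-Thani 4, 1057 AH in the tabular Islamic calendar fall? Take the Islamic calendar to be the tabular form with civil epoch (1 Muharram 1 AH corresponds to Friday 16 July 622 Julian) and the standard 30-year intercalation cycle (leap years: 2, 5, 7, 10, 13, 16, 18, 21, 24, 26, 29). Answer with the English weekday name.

Thursday

In the Gregorian calendar this is 9 May 1647 (JDN 2322743).
Since JDN mod 7 = 3 (0 = Monday), the day is Thursday.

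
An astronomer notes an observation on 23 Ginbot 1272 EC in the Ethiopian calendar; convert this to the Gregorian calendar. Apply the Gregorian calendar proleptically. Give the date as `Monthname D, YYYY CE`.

May 25, 1280 CE

Julian Day Number of the source date = 2188716.
Converting JDN 2188716 to the Gregorian calendar gives 25 May 1280 CE.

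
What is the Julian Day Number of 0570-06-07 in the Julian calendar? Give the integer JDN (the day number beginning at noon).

Equivalently 9 June 570 (proleptic Gregorian).
JDN 2400001 is 17 November 1858 CE (Gregorian), MJD 0; the target day is −470593 days from there, so JDN = 1929408.

1929408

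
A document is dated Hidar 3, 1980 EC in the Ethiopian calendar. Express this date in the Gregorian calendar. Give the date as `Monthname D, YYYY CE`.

Julian Day Number of the source date = 2447113.
Converting JDN 2447113 to the Gregorian calendar gives 13 November 1987 CE.

November 13, 1987 CE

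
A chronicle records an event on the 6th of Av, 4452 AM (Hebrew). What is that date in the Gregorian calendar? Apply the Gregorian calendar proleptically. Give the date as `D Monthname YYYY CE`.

28 July 692 CE

Julian Day Number of the source date = 1974017.
Converting JDN 1974017 to the Gregorian calendar gives 28 July 692 CE.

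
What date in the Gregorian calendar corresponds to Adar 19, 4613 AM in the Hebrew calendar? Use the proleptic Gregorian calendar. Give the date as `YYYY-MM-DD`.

Both dates share Julian Day Number 2032678; in the Gregorian calendar that is 7 March 853 CE.

0853-03-07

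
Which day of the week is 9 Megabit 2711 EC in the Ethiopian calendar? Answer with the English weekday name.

This is JDN 2714236 (24 March 2719 Gregorian).
JDN 2714236 mod 7 = 0, and JDN 0 was a Monday, so this is a Monday.

Monday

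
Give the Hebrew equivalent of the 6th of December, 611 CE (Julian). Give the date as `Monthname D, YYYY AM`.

Both dates share Julian Day Number 1944565; in the Hebrew calendar that is 25 Kislev 4372 AM.

Kislev 25, 4372 AM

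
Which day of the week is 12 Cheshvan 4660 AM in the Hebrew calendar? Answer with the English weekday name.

Sunday

Equivalently 25 October 899 Gregorian, JDN 2049711.
2049711 ≡ 6 (mod 7); counting from Monday = 0 gives Sunday.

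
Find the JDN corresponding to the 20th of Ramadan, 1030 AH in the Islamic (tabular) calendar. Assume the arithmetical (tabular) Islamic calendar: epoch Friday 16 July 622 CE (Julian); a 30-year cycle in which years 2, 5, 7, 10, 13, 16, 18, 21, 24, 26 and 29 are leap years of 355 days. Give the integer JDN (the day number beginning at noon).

2313338

Equivalently 8 August 1621 (Gregorian).
JDN 2299161 is 15 October 1582 CE (Gregorian); the target day is +14177 days from there, so JDN = 2313338.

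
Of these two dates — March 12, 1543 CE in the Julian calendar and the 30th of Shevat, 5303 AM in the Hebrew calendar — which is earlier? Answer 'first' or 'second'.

second

Converting both to JDN: 2284709 vs 2284673; the smaller is the second.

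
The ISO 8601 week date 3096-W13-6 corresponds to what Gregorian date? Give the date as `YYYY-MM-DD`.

3096-03-28

ISO week 1 of 3096 is the week containing the first Thursday of 3096.
Week 13, day 6 (Saturday) lands on 3096-03-28.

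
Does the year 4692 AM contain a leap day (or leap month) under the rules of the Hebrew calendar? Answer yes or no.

no

Hebrew year 4692 is year 18 of its 19-year Metonic cycle; leap years are at positions 3, 6, 8, 11, 14, 17, 19, so it is a common year (12 months).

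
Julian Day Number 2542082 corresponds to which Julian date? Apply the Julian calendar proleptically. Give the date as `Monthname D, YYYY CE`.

The Gregorian equivalent of JDN 2542082 is 19 November 2247.
In the Julian calendar that day is November 4, 2247 CE.

November 4, 2247 CE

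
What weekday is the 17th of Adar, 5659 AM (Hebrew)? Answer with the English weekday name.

Monday

Equivalently 27 February 1899 Gregorian, JDN 2414713.
JDN 2414713 mod 7 = 0, and JDN 0 was a Monday, so this is a Monday.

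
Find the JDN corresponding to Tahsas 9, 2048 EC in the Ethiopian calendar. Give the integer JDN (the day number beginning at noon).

In the Gregorian calendar the same day is 19 December 2055.
JDN 2299161 is 15 October 1582 CE (Gregorian); the target day is +172825 days from there, so JDN = 2471986.

2471986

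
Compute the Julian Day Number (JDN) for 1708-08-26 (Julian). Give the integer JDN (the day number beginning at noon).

Equivalently 6 September 1708 (Gregorian).
JDN 2299161 is 15 October 1582 CE (Gregorian); the target day is +45982 days from there, so JDN = 2345143.

2345143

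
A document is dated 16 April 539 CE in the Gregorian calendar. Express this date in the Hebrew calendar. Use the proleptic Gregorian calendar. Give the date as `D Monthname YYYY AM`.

Both dates share Julian Day Number 1918031; in the Hebrew calendar that is 10 Iyar 4299 AM.

10 Iyar 4299 AM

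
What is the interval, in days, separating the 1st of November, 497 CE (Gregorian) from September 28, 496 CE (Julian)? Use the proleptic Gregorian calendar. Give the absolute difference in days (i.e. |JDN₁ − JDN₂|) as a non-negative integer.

First date → JDN 1902891; second date → JDN 1902493.
The interval is |1902891 − 1902493| = 398 days.

398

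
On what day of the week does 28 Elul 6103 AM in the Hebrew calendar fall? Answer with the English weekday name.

This is JDN 2577083 (18 September 2343 Gregorian).
2577083 ≡ 5 (mod 7); counting from Monday = 0 gives Saturday.

Saturday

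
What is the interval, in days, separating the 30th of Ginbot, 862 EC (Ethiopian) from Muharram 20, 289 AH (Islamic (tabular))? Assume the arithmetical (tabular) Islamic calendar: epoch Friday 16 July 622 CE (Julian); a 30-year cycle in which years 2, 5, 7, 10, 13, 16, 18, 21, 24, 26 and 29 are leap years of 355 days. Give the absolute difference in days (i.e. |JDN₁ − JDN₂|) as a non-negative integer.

JDN of the first date = 2038970.
JDN of the second date = 2050517.
|2050517 − 2038970| = 11547.

11547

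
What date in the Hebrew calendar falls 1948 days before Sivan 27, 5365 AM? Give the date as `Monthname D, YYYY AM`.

Shevat 27, 5360 AM

JDN of Sivan 27, 5365 AM = 2307438.
2307438 − 1948 = 2305490.
JDN 2305490 in the Hebrew calendar is Shevat 27, 5360 AM.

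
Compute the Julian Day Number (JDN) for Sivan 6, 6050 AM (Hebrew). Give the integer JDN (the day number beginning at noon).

In the Gregorian calendar the same day is 15 June 2290.
JDN 2299161 is 15 October 1582 CE (Gregorian); the target day is +258470 days from there, so JDN = 2557631.

2557631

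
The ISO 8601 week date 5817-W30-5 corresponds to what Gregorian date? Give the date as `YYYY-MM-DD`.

5817-07-25

ISO week 1 of 5817 is the week containing the first Thursday of 5817.
Week 30, day 5 (Friday) lands on 5817-07-25.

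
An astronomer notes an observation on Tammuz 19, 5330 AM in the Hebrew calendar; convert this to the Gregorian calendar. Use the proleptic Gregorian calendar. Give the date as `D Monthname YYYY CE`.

2 July 1570 CE

Both dates share Julian Day Number 2294673; in the Gregorian calendar that is 2 July 1570 CE.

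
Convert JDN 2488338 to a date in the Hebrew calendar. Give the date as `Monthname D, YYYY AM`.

JDN 2488338 is 26 September 2100 in the Gregorian calendar.
In the Hebrew calendar that day is Elul 22, 5860 AM.

Elul 22, 5860 AM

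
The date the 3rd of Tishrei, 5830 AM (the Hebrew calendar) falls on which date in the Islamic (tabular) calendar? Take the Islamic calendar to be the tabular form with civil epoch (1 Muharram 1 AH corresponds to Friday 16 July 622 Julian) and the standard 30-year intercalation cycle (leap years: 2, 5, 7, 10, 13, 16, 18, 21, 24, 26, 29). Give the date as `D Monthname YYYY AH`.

1 Sha'ban 1492 AH

Both dates share Julian Day Number 2477008; in the tabular Islamic calendar that is 1 Sha'ban 1492 AH.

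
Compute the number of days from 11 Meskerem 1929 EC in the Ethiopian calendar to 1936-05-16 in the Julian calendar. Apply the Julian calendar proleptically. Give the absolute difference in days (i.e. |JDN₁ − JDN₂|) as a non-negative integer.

115

JDN of the first date = 2428433.
JDN of the second date = 2428318.
|2428318 − 2428433| = 115.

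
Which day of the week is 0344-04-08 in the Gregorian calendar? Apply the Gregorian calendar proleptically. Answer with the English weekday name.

1846801 ≡ 5 (mod 7); counting from Monday = 0 gives Saturday.

Saturday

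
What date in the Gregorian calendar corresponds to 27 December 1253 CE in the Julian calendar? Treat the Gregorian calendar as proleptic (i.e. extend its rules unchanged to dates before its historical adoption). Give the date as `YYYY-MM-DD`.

1254-01-03

For dates in this range the Gregorian date is 7 days ahead of the Julian.
27 December 1253 Julian + 7 days → 3 January 1254 Gregorian.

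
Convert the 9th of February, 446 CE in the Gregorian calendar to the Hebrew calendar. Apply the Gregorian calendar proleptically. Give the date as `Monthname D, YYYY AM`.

Both dates share Julian Day Number 1883998; in the Hebrew calendar that is 26 Shevat 4206 AM.

Shevat 26, 4206 AM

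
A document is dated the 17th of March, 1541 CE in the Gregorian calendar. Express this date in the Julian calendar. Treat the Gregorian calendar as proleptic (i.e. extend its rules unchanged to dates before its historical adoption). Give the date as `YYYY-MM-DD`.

The Julian–Gregorian offset here is 10 days (Julian trailing).
17 March 1541 Gregorian − 10 days → 7 March 1541 Julian.

1541-03-07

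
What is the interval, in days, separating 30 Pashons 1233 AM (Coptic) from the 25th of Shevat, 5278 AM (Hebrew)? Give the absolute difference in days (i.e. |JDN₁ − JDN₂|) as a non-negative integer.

JDN of the first date = 2275287.
JDN of the second date = 2275544.
|2275544 − 2275287| = 257.

257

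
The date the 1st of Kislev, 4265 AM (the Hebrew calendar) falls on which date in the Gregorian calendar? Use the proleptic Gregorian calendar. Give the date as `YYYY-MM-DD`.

Julian Day Number of the source date = 1905472.
Converting JDN 1905472 to the Gregorian calendar gives 26 November 504 CE.

0504-11-26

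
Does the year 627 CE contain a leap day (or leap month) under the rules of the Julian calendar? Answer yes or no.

627 mod 4 = 3, so it is a common year in the Julian calendar.

no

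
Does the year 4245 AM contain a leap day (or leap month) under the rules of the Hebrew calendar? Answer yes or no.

yes

Hebrew year 4245 is year 8 of its 19-year Metonic cycle; leap years are at positions 3, 6, 8, 11, 14, 17, 19, so it is a leap year (13 months).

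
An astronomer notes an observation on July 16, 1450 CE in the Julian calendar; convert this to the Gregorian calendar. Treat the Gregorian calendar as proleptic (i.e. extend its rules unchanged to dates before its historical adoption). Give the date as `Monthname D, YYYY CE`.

The Julian–Gregorian offset here is 9 days (Julian trailing).
16 July 1450 Julian + 9 days → 25 July 1450 Gregorian.

July 25, 1450 CE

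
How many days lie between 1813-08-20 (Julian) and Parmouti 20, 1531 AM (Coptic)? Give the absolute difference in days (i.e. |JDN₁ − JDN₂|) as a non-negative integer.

JDN of the first date = 2383488.
JDN of the second date = 2384091.
|2384091 − 2383488| = 603.

603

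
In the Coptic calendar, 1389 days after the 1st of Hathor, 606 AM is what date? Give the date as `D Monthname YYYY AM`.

JDN of the 1st of Hathor, 606 AM = 2046066.
2046066 + 1389 = 2047455.
JDN 2047455 in the Coptic calendar is 24 Mesori 609 AM.

24 Mesori 609 AM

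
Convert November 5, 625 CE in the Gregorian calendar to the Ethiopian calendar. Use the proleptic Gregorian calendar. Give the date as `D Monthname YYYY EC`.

Julian Day Number of the source date = 1949645.
Converting JDN 1949645 to the Ethiopian calendar gives 6 Hidar 618 EC.

6 Hidar 618 EC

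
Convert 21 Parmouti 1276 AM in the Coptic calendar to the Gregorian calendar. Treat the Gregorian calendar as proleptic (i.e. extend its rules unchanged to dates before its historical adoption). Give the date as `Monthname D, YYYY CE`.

Both dates share Julian Day Number 2290954; in the Gregorian calendar that is 26 April 1560 CE.

April 26, 1560 CE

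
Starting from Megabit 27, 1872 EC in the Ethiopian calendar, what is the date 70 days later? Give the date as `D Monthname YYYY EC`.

7 Sene 1872 EC

JDN of Megabit 27, 1872 EC = 2407810.
2407810 + 70 = 2407880.
JDN 2407880 in the Ethiopian calendar is 7 Sene 1872 EC.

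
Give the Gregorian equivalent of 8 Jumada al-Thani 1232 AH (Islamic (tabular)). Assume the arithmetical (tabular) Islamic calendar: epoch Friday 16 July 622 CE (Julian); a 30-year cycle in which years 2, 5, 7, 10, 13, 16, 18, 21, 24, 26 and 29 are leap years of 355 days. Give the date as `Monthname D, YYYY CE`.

April 25, 1817 CE

Both dates share Julian Day Number 2384820; in the Gregorian calendar that is 25 April 1817 CE.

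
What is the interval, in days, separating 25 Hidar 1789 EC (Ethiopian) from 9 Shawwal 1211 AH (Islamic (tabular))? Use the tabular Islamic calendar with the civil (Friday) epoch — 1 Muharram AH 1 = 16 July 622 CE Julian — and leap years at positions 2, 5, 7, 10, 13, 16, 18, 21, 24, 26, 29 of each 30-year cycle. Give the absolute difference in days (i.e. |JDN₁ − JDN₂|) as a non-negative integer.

126

JDN of the first date = 2377372.
JDN of the second date = 2377498.
|2377498 − 2377372| = 126.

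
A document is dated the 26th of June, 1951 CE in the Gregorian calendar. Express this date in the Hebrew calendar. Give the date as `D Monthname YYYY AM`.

22 Sivan 5711 AM

Julian Day Number of the source date = 2433824.
Converting JDN 2433824 to the Hebrew calendar gives 22 Sivan 5711 AM.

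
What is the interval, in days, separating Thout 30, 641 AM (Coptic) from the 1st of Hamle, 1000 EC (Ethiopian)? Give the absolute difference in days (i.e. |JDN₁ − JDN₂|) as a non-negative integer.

JDN of the first date = 2058819.
JDN of the second date = 2089406.
|2089406 − 2058819| = 30587.

30587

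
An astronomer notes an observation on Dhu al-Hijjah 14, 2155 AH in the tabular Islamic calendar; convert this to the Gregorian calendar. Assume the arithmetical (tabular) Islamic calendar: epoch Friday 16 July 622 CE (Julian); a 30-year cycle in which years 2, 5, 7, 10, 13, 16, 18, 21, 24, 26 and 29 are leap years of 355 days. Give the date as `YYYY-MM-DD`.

2713-05-02

Both dates share Julian Day Number 2712084; in the Gregorian calendar that is 2 May 2713 CE.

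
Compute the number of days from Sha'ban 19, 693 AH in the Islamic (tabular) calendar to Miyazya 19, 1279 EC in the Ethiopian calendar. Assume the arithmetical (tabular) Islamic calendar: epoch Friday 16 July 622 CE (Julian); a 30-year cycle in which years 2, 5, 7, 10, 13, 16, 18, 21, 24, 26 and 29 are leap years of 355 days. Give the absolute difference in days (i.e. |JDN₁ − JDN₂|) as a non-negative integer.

2649

First date → JDN 2193887; second date → JDN 2191238.
The interval is |2193887 − 2191238| = 2649 days.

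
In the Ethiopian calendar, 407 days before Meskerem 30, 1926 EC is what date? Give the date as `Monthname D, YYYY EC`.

The starting date is JDN 2427356; 2427356 − 407 = 2426949.
JDN 2426949 corresponds to Nehase 23, 1924 EC.

Nehase 23, 1924 EC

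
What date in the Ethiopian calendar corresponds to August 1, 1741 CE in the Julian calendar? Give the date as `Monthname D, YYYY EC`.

Nehase 8, 1733 EC

Both dates share Julian Day Number 2357171; in the Ethiopian calendar that is 8 Nehase 1733 EC.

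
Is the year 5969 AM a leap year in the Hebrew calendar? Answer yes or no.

yes

Hebrew year 5969 is year 3 of its 19-year Metonic cycle; leap years are at positions 3, 6, 8, 11, 14, 17, 19, so it is a leap year (13 months).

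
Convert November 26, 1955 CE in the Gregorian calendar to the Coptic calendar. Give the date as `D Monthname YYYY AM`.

16 Hathor 1672 AM

Both dates share Julian Day Number 2435438; in the Coptic calendar that is 16 Hathor 1672 AM.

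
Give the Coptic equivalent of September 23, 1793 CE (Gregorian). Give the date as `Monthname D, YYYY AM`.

Thout 15, 1510 AM

Julian Day Number of the source date = 2376206.
Converting JDN 2376206 to the Coptic calendar gives 15 Thout 1510 AM.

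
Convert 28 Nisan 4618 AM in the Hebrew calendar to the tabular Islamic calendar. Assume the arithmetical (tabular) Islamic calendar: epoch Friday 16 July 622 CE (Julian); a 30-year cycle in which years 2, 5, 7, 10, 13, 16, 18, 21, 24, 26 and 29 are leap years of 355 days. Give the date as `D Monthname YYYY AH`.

26 Dhu al-Hijjah 243 AH

Both dates share Julian Day Number 2034547; in the tabular Islamic calendar that is 26 Dhu al-Hijjah 243 AH.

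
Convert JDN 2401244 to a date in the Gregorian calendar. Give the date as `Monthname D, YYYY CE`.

April 13, 1862 CE

JDN 2451545 is 1 Jan 2000; 2401244 is −50301 days from there.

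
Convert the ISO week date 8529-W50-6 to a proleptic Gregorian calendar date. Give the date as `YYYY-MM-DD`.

ISO week 1 of 8529 is the week containing the first Thursday of 8529.
Week 50, day 6 (Saturday) lands on 8529-12-17.

8529-12-17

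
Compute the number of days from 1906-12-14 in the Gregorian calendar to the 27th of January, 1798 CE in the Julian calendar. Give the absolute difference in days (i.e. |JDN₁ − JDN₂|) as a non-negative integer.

JDN of the first date = 2417559.
JDN of the second date = 2377804.
|2377804 − 2417559| = 39755.

39755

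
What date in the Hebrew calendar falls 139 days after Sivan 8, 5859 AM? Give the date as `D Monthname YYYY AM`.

29 Tishrei 5860 AM

Counting 139 days forward from JDN 2487851 reaches JDN 2487990, which is 29 Tishrei 5860 AM.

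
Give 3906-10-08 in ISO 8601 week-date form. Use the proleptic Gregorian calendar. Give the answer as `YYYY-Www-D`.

The weekday is Monday (ISO weekday 1).
That Monday belongs to ISO week 41 of ISO year 3906.

3906-W41-1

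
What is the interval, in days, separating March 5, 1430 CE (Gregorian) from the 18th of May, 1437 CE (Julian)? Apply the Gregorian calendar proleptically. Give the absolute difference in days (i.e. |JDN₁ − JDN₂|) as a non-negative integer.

2640

First date → JDN 2243420; second date → JDN 2246060.
The interval is |2243420 − 2246060| = 2640 days.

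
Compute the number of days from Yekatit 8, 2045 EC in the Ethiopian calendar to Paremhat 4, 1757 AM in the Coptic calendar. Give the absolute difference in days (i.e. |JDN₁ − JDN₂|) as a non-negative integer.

JDN of the first date = 2470949.
JDN of the second date = 2466592.
|2466592 − 2470949| = 4357.

4357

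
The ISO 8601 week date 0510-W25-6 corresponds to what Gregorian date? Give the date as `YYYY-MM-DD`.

ISO week 1 of 510 is the week containing the first Thursday of 510.
Week 25, day 6 (Saturday) lands on 0510-06-21.

0510-06-21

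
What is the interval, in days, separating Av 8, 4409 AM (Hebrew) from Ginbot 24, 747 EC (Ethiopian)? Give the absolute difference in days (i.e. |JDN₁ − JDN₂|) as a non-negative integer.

38652

First date → JDN 1958308; second date → JDN 1996960.
The interval is |1958308 − 1996960| = 38652 days.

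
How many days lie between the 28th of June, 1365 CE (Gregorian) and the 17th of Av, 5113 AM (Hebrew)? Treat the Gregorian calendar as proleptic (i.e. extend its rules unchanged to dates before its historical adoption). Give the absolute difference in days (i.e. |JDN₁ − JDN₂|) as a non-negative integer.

JDN of the first date = 2219795.
JDN of the second date = 2215441.
|2215441 − 2219795| = 4354.

4354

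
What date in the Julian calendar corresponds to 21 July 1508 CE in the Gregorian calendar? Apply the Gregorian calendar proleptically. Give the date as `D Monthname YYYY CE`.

11 July 1508 CE

At this point the Julian calendar is 10 days behind the Gregorian.
21 July 1508 Gregorian − 10 days → 11 July 1508 Julian.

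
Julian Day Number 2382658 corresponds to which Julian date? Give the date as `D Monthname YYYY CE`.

13 May 1811 CE

The Gregorian equivalent of JDN 2382658 is 25 May 1811.
In the Julian calendar that day is 13 May 1811 CE.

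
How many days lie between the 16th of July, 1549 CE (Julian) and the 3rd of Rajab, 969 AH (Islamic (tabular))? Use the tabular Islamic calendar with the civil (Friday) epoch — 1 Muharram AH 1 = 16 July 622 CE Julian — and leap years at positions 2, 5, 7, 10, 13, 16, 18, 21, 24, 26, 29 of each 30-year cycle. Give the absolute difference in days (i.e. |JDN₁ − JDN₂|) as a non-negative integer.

First date → JDN 2287027; second date → JDN 2291646.
The interval is |2287027 − 2291646| = 4619 days.

4619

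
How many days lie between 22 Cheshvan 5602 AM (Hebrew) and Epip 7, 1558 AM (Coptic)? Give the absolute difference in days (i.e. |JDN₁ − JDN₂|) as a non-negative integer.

JDN of the first date = 2393781.
JDN of the second date = 2394030.
|2394030 − 2393781| = 249.

249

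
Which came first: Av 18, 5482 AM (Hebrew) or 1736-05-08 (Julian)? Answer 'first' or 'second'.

first

The two dates have Julian Day Numbers 2350220 and 2355260 respectively.
Since 2350220 < 2355260, the first date comes first.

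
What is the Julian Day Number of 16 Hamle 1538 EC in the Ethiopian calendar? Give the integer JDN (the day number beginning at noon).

2285925

Equivalently 20 July 1546 (proleptic Gregorian).
JDN 2299161 is 15 October 1582 CE (Gregorian); the target day is −13236 days from there, so JDN = 2285925.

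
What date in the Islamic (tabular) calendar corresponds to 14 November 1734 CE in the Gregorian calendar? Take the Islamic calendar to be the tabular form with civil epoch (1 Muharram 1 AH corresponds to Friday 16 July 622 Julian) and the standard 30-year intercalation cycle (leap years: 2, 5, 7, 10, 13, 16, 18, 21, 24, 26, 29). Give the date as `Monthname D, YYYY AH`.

Jumada al-Thani 17, 1147 AH

Julian Day Number of the source date = 2354708.
Converting JDN 2354708 to the tabular Islamic calendar gives 17 Jumada al-Thani 1147 AH.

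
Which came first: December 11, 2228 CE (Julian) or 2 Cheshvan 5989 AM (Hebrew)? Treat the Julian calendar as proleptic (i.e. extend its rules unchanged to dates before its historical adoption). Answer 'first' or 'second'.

second

First date → JDN 2535180; second date → JDN 2535124.
JDN 2535124 < JDN 2535180, so the second date is earlier.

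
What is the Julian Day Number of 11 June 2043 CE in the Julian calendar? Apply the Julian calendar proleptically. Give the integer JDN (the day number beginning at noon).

2467425

Equivalently 24 June 2043 (Gregorian).
JDN 2451545 is 1 January 2000 CE (Gregorian); the target day is +15880 days from there, so JDN = 2467425.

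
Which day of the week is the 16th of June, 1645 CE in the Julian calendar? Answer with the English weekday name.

Monday

In the Gregorian calendar this is 26 June 1645 (JDN 2322061).
Since JDN mod 7 = 0 (0 = Monday), the day is Monday.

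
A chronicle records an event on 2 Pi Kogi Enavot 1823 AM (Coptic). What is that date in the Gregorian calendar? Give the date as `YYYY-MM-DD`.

Julian Day Number of the source date = 2490876.
Converting JDN 2490876 to the Gregorian calendar gives 8 September 2107 CE.

2107-09-08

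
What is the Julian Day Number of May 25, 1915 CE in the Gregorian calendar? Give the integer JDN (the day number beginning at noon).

JDN 2400001 is 17 November 1858 CE (Gregorian), MJD 0; the target day is +20642 days from there, so JDN = 2420643.

2420643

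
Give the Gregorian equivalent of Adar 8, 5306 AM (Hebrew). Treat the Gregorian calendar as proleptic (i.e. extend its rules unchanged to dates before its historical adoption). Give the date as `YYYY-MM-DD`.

Julian Day Number of the source date = 2285775.
Converting JDN 2285775 to the Gregorian calendar gives 20 February 1546 CE.

1546-02-20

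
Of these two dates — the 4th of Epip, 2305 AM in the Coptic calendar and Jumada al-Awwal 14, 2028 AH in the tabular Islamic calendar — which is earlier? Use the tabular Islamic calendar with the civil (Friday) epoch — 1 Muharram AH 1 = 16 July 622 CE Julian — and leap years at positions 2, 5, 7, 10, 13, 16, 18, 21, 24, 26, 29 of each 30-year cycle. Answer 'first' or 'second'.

first

The two dates have Julian Day Numbers 2666869 and 2666872 respectively.
Since 2666869 < 2666872, the first date comes first.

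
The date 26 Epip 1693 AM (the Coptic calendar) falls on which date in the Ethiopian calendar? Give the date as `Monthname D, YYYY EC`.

Hamle 26, 1969 EC

The source date corresponds to 2 August 1977 in the Gregorian calendar (JDN 2443358).
That day falls on 26 Hamle 1969 EC in the Ethiopian calendar.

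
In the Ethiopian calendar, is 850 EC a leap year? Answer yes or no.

no

850 mod 4 = 2; in the Ethiopian calendar a year is leap when year mod 4 = 3, so it is a common year.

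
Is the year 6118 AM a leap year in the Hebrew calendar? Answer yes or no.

Hebrew year 6118 is year 19 of its 19-year Metonic cycle; leap years are at positions 3, 6, 8, 11, 14, 17, 19, so it is a leap year (13 months).

yes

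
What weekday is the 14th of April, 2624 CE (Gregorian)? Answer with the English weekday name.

Since JDN mod 7 = 2 (0 = Monday), the day is Wednesday.

Wednesday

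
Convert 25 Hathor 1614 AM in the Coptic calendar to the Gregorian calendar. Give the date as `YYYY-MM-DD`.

1897-12-03

Both dates share Julian Day Number 2414262; in the Gregorian calendar that is 3 December 1897 CE.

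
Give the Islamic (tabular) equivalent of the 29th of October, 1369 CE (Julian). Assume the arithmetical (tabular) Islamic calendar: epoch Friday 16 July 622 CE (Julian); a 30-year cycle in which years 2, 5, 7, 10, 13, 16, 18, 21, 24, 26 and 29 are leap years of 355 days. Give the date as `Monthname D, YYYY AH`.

Rabi' al-Awwal 27, 771 AH

The source date corresponds to 6 November 1369 in the proleptic Gregorian calendar (JDN 2221387).
That day falls on 27 Rabi' al-Awwal 771 AH in the tabular Islamic calendar.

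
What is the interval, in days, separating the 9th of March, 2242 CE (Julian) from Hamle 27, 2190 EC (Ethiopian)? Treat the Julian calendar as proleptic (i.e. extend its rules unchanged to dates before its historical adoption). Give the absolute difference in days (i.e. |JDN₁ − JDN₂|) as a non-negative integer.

First date → JDN 2540016; second date → JDN 2524079.
The interval is |2540016 − 2524079| = 15937 days.

15937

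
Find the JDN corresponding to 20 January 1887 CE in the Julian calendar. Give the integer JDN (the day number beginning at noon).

Equivalently 1 February 1887 (Gregorian).
JDN 2400001 is 17 November 1858 CE (Gregorian), MJD 0; the target day is +10303 days from there, so JDN = 2410304.

2410304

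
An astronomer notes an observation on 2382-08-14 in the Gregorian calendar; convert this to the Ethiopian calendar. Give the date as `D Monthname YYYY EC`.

5 Nehase 2374 EC

Julian Day Number of the source date = 2591293.
Converting JDN 2591293 to the Ethiopian calendar gives 5 Nehase 2374 EC.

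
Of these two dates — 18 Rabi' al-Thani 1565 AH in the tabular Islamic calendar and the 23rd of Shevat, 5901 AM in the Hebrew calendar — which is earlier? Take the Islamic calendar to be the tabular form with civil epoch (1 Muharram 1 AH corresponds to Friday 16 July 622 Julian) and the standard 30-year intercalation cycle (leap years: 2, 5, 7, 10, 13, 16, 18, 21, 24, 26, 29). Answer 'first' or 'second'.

The two dates have Julian Day Numbers 2502775 and 2503075 respectively.
Since 2502775 < 2503075, the first date comes first.

first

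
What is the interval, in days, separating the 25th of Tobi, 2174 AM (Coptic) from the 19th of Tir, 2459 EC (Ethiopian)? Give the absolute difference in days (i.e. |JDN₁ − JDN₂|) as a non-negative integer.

First date → JDN 2618862; second date → JDN 2622143.
The interval is |2618862 − 2622143| = 3281 days.

3281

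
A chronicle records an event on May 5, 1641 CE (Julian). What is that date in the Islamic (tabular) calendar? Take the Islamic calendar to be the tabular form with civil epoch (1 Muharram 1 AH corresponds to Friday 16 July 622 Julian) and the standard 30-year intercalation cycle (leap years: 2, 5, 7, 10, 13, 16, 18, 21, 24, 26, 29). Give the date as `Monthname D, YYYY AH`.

The source date corresponds to 15 May 1641 in the Gregorian calendar (JDN 2320558).
That day falls on 4 Safar 1051 AH in the tabular Islamic calendar.

Safar 4, 1051 AH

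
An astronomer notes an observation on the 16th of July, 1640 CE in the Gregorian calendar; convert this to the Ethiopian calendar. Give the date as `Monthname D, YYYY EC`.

Hamle 12, 1632 EC

Both dates share Julian Day Number 2320255; in the Ethiopian calendar that is 12 Hamle 1632 EC.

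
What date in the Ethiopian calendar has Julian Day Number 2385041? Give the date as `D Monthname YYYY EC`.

JDN 2385041 is 2 December 1817 in the Gregorian calendar.
In the Ethiopian calendar that day is 24 Hidar 1810 EC.

24 Hidar 1810 EC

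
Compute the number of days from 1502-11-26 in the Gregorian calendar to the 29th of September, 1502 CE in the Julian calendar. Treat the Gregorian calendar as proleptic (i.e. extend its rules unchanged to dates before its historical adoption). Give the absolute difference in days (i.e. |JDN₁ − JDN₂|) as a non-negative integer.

JDN of the first date = 2269983.
JDN of the second date = 2269935.
|2269935 − 2269983| = 48.

48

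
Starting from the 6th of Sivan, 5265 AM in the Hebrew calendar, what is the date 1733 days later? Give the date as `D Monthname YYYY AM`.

25 Shevat 5270 AM

JDN of the 6th of Sivan, 5265 AM = 2270888.
2270888 + 1733 = 2272621.
JDN 2272621 in the Hebrew calendar is 25 Shevat 5270 AM.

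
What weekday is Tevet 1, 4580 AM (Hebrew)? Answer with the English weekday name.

Friday

Equivalently 27 December 819 Gregorian, JDN 2020554.
JDN 2020554 mod 7 = 4, and JDN 0 was a Monday, so this is a Friday.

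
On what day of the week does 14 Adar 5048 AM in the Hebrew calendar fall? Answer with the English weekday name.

Thursday

This is JDN 2191549 (26 February 1288 Gregorian).
JDN 2191549 mod 7 = 3, and JDN 0 was a Monday, so this is a Thursday.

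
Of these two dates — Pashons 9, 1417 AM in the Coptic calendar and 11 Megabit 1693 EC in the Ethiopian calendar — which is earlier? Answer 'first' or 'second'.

First date → JDN 2342472; second date → JDN 2342414.
JDN 2342414 < JDN 2342472, so the second date is earlier.

second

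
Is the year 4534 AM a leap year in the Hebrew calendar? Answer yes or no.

no

Hebrew year 4534 is year 12 of its 19-year Metonic cycle; leap years are at positions 3, 6, 8, 11, 14, 17, 19, so it is a common year (12 months).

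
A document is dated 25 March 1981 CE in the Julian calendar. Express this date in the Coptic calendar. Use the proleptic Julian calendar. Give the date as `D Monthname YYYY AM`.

29 Paremhat 1697 AM

The source date corresponds to 7 April 1981 in the Gregorian calendar (JDN 2444702).
That day falls on 29 Paremhat 1697 AM in the Coptic calendar.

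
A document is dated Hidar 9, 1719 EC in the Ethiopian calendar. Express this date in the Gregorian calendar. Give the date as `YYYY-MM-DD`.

Julian Day Number of the source date = 2351788.
Converting JDN 2351788 to the Gregorian calendar gives 16 November 1726 CE.

1726-11-16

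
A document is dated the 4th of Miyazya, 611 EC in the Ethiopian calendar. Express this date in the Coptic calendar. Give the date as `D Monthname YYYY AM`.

The source date corresponds to 2 April 619 in the proleptic Gregorian calendar (JDN 1947236).
That day falls on 4 Parmouti 335 AM in the Coptic calendar.

4 Parmouti 335 AM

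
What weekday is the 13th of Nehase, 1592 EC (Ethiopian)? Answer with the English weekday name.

Equivalently 16 August 1600 Gregorian, JDN 2305676.
JDN 2305676 mod 7 = 2, and JDN 0 was a Monday, so this is a Wednesday.

Wednesday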